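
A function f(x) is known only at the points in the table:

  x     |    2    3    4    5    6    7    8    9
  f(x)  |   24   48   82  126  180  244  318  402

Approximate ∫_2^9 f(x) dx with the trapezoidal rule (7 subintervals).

1211

Δx = 1.
T_7 = (1/2)·[24 + 2·48 + 2·82 + 2·126 + 2·180 + 2·244 + 2·318 + 402] = 1211.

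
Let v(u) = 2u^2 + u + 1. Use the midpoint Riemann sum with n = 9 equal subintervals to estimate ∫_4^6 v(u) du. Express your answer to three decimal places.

Δu = (6 − 4)/9 = 2/9.
Midpoints: 37/9, 13/3, 41/9, 43/9, 5, 47/9, 49/9, 17/3, 53/9.
v(37/9) = 3152/81, v(13/3) = 386/9, v(41/9) = 3812/81, v(43/9) = 4166/81, v(5) = 56, v(47/9) = 4922/81, v(49/9) = 5324/81, v(17/3) = 638/9, v(53/9) = 6176/81.
Sum = Δu · [v(37/9) + v(13/3) + v(41/9) + ...].
Sum ≈ 113.317.

113.317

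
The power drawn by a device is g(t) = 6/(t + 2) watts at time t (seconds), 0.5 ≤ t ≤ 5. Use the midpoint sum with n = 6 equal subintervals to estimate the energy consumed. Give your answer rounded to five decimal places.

6.15842

Δt = (5 − 0.5)/6 = 0.75.
Midpoints: 0.875, 1.625, 2.375, 3.125, 3.875, 4.625.
g(0.875) = 48/23, g(1.625) = 48/29, g(2.375) = 48/35, g(3.125) = 48/41, g(3.875) = 48/47, g(4.625) = 48/53.
Sum = Δt · [g(0.875) + g(1.625) + g(2.375) + ...].
Sum ≈ 6.15842.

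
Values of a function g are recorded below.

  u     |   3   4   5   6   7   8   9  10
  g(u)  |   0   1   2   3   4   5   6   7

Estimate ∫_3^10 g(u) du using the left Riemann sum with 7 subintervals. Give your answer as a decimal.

21

Δu = 1.
Sum = 1·[0 + 1 + 2 + 3 + 4 + 5 + 6] = 21.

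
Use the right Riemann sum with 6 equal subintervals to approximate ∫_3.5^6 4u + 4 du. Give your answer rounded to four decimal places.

59.5833

Δu = (6 − 3.5)/6 = 5/12.
Right endpoints: 47/12, 13/3, 4.75, 31/6, 67/12, 6.
f(47/12) = 59/3, f(13/3) = 64/3, f(4.75) = 23, f(31/6) = 74/3, f(67/12) = 79/3, f(6) = 28.
Sum = Δu · [f(47/12) + f(13/3) + f(4.75) + ...].
Sum ≈ 59.5833.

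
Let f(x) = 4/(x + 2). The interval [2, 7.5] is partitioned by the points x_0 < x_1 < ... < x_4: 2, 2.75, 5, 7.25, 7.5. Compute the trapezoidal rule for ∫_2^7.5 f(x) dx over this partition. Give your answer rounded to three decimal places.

Subinterval widths: 0.75, 2.25, 2.25, 0.25.
f(2) = 1, f(2.75) = 16/19, f(5) = 4/7, f(7.25) = 16/37, f(7.5) = 8/19.
On each subinterval the trapezoid contributes (Δx_i/2)·[f(x_{i-1}) + f(x_i)].
Sum ≈ 3.517.

3.517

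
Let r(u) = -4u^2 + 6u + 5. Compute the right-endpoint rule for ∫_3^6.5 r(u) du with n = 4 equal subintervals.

-263.703125

Δu = (6.5 − 3)/4 = 0.875.
Right endpoints: 3.875, 4.75, 5.625, 6.5.
r(3.875) = -31.8125, r(4.75) = -56.75, r(5.625) = -87.8125, r(6.5) = -125.
Sum = Δu · [r(3.875) + r(4.75) + r(5.625) + r(6.5)].
Sum = -263.703125.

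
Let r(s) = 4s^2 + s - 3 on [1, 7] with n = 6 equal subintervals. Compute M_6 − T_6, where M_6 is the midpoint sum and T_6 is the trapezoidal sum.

-6

M_6 = 460.
T_6 = 466.
M_6 − T_6 = -6.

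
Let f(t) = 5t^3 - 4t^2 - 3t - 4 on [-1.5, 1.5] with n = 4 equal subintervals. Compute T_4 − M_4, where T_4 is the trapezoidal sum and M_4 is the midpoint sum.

T_4 = -22.125.
M_4 = -20.4375.
T_4 − M_4 = -1.6875.

-1.6875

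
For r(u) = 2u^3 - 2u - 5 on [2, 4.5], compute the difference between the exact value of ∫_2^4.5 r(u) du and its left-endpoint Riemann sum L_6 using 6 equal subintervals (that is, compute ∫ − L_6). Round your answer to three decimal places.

Exact integral: ∫_2^4.5 r(u) du = 168.28125.
L_6 ≈ 136.09809.
Error ≈ 168.28125 − 136.09809 ≈ 32.183.

32.183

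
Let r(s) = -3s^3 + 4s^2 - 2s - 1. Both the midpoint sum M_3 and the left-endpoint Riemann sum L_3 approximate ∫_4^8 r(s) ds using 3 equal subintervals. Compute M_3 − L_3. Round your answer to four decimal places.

-684.4444

M_3 ≈ -2305.037037.
L_3 ≈ -1620.592593.
M_3 − L_3 ≈ -684.4444.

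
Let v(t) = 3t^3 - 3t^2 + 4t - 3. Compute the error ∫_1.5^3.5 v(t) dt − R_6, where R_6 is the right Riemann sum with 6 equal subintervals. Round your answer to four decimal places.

Exact integral: ∫_1.5^3.5 v(t) dt = 83.25.
R_6 ≈ 100.055556.
Error ≈ 83.25 − 100.055556 ≈ -16.8056.

-16.8056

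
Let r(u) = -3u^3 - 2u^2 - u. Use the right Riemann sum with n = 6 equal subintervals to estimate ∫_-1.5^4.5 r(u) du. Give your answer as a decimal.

Δu = (4.5 − (-1.5))/6 = 1.
Right endpoints: -0.5, 0.5, 1.5, 2.5, 3.5, 4.5.
r(-0.5) = 0.375, r(0.5) = -1.375, r(1.5) = -16.125, r(2.5) = -61.875, r(3.5) = -156.625, r(4.5) = -318.375.
Sum = Δu · [r(-0.5) + r(0.5) + r(1.5) + ...].
Sum = -554.

-554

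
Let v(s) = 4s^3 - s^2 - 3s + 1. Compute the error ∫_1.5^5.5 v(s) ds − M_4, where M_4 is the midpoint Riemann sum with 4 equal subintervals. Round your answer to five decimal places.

13.66667

Exact integral: ∫_1.5^5.5 v(s) ds ≈ 817.6666667.
M_4 = 804.
Error ≈ 817.6666667 − 804 ≈ 13.66667.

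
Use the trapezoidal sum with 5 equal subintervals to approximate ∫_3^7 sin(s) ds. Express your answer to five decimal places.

Δs = (7 − 3)/5 = 0.8.
f(3) ≈ 0.14112, f(3.8) ≈ -0.61186, f(4.6) ≈ -0.99369, f(5.4) ≈ -0.77276, f(6.2) ≈ -0.08309, f(7) ≈ 0.65699.
T_5 = (Δs/2)·[f(s_0) + 2f(s_1) + ... + 2f(s_{4}) + f(s_5)].
Sum ≈ -1.64988.

-1.64988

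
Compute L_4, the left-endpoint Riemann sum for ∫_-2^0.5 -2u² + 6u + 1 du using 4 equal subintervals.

Δu = (0.5 − (-2))/4 = 0.625.
Left endpoints: -2, -1.375, -0.75, -0.125.
f(-2) = -19, f(-1.375) = -11.03125, f(-0.75) = -4.625, f(-0.125) = 0.21875.
Sum = Δu · [f(-2) + f(-1.375) + f(-0.75) + f(-0.125)].
Sum = -21.5234375.

-21.5234375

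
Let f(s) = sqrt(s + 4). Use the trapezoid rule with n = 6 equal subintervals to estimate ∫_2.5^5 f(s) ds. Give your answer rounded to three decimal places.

6.952

Δs = (5 − 2.5)/6 = 5/12.
f(2.5) ≈ 2.550, f(35/12) ≈ 2.630, f(10/3) ≈ 2.708, f(3.75) ≈ 2.784, f(25/6) ≈ 2.858, f(55/12) ≈ 2.930, f(5) ≈ 3.000.
T_6 = (Δs/2)·[f(s_0) + 2f(s_1) + ... + 2f(s_{5}) + f(s_6)].
Sum ≈ 6.952.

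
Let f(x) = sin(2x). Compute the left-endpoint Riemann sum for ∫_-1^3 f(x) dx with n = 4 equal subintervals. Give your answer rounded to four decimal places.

-0.7568

Δx = (3 − (-1))/4 = 1.
Left endpoints: -1, 0, 1, 2.
f(-1) ≈ -0.9093, f(0) ≈ 0.0000, f(1) ≈ 0.9093, f(2) ≈ -0.7568.
Sum = Δx · [f(-1) + f(0) + f(1) + f(2)].
Sum ≈ -0.7568.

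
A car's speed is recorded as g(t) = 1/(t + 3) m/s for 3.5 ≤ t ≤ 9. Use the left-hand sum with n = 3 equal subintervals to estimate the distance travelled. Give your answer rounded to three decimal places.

Δt = (9 − 3.5)/3 = 11/6.
Left endpoints: 3.5, 16/3, 43/6.
g(3.5) = 2/13, g(16/3) = 0.12, g(43/6) = 6/61.
Sum = Δt · [g(3.5) + g(16/3) + g(43/6)].
Sum ≈ 0.682.

0.682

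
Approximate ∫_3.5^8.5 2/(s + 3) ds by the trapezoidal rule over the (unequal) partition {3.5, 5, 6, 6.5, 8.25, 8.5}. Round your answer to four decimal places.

Subinterval widths: 1.5, 1, 0.5, 1.75, 0.25.
f(3.5) = 4/13, f(5) = 0.25, f(6) = 2/9, f(6.5) = 4/19, f(8.25) = 8/45, f(8.5) = 4/23.
On each subinterval the trapezoid contributes (Δs_i/2)·[f(s_{i-1}) + f(s_i)].
Sum ≈ 1.1463.

1.1463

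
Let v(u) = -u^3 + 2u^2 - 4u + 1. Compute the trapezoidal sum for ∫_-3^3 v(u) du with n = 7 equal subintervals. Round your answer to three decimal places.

Δu = (3 − (-3))/7 = 6/7.
v(-3) = 58, v(-15/7) = 9808/343, v(-9/7) = 3970/343, v(-3/7) = 1084/343, v(3/7) = -146/343, v(9/7) = -1016/343, v(15/7) = -2822/343, v(3) = -20.
T_7 = (Δu/2)·[v(u_0) + 2v(u_1) + ... + 2v(u_{6}) + v(u_7)].
Sum ≈ 43.469.

43.469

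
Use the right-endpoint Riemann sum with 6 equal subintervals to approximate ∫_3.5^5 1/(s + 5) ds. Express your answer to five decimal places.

Δs = (5 − 3.5)/6 = 0.25.
Right endpoints: 3.75, 4, 4.25, 4.5, 4.75, 5.
f(3.75) = 4/35, f(4) = 1/9, f(4.25) = 4/37, f(4.5) = 2/19, f(4.75) = 4/39, f(5) = 0.1.
Sum = Δs · [f(3.75) + f(4) + f(4.25) + ...].
Sum ≈ 0.16033.

0.16033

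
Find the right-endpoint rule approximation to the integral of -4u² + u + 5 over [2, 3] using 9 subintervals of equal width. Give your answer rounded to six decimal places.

Δu = (3 − 2)/9 = 1/9.
Right endpoints: 19/9, 20/9, 7/3, 22/9, 23/9, 8/3, 25/9, 26/9, 3.
f(19/9) = -868/81, f(20/9) = -1015/81, f(7/3) = -130/9, f(22/9) = -1333/81, f(23/9) = -1504/81, f(8/3) = -187/9, f(25/9) = -1870/81, f(26/9) = -2065/81, f(3) = -28.
Sum = Δu · [f(19/9) + f(20/9) + f(7/3) + ...].
Sum ≈ -18.897119.

-18.897119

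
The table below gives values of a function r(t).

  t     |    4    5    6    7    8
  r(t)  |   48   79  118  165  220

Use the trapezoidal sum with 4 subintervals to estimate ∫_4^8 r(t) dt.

496

Δt = 1.
T_4 = (1/2)·[48 + 2·79 + 2·118 + 2·165 + 220] = 496.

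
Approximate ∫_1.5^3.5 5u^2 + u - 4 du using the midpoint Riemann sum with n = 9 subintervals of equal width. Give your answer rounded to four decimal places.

Δu = (3.5 − 1.5)/9 = 2/9.
Midpoints: 29/18, 11/6, 37/18, 41/18, 2.5, 49/18, 53/18, 19/6, 61/18.
f(29/18) = 3431/324, f(11/6) = 527/36, f(37/18) = 6215/324, f(41/18) = 7847/324, f(2.5) = 29.75, f(49/18) = 11591/324, f(53/18) = 13703/324, f(19/6) = 1775/36, f(61/18) = 18407/324.
Sum = Δu · [f(29/18) + f(11/6) + f(37/18) + ...].
Sum ≈ 62.7922.

62.7922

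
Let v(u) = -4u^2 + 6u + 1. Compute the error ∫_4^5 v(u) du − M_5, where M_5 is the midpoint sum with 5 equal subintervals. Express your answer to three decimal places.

Exact integral: ∫_4^5 v(u) du ≈ -53.33333.
M_5 = -53.32.
Error ≈ -53.33333 − (-53.32) ≈ -0.013.

-0.013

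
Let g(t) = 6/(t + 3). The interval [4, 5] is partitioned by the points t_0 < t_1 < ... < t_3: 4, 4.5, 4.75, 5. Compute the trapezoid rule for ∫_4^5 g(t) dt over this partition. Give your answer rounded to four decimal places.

Subinterval widths: 0.5, 0.25, 0.25.
g(4) = 6/7, g(4.5) = 0.8, g(4.75) = 24/31, g(5) = 0.75.
On each subinterval the trapezoid contributes (Δt_i/2)·[g(t_{i-1}) + g(t_i)].
Sum ≈ 0.8016.

0.8016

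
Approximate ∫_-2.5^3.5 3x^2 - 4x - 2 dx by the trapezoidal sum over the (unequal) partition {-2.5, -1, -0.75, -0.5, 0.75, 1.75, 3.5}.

40.359375

Subinterval widths: 1.5, 0.25, 0.25, 1.25, 1, 1.75.
f(-2.5) = 26.75, f(-1) = 5, f(-0.75) = 2.6875, f(-0.5) = 0.75, f(0.75) = -3.3125, f(1.75) = 0.1875, f(3.5) = 20.75.
On each subinterval the trapezoid contributes (Δx_i/2)·[f(x_{i-1}) + f(x_i)].
Sum = 40.359375.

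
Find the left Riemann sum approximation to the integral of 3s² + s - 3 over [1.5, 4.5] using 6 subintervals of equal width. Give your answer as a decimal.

73.875

Δs = (4.5 − 1.5)/6 = 0.5.
Left endpoints: 1.5, 2, 2.5, 3, 3.5, 4.
f(1.5) = 5.25, f(2) = 11, f(2.5) = 18.25, f(3) = 27, f(3.5) = 37.25, f(4) = 49.
Sum = Δs · [f(1.5) + f(2) + f(2.5) + ...].
Sum = 73.875.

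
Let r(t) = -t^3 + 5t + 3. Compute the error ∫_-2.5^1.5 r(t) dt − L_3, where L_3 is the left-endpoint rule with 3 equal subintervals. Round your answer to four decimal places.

-1.1111

Exact integral: ∫_-2.5^1.5 r(t) dt = 10.5.
L_3 ≈ 11.611111.
Error ≈ 10.5 − 11.611111 ≈ -1.1111.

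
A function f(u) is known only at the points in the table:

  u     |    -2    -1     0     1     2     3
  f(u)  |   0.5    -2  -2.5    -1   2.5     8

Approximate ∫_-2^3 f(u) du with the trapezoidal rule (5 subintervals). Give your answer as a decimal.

1.25

Δu = 1.
T_5 = (1/2)·[0.5 + 2·(-2) + 2·(-2.5) + 2·(-1) + 2·2.5 + 8] = 1.25.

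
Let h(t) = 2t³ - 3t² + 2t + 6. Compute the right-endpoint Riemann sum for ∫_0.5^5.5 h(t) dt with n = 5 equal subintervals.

490

Δt = (5.5 − 0.5)/5 = 1.
Right endpoints: 1.5, 2.5, 3.5, 4.5, 5.5.
h(1.5) = 9, h(2.5) = 23.5, h(3.5) = 62, h(4.5) = 136.5, h(5.5) = 259.
Sum = Δt · [h(1.5) + h(2.5) + h(3.5) + h(4.5) + h(5.5)].
Sum = 490.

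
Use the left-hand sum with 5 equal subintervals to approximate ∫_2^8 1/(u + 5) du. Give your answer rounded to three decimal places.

Δu = (8 − 2)/5 = 1.2.
Left endpoints: 2, 3.2, 4.4, 5.6, 6.8.
f(2) = 1/7, f(3.2) = 5/41, f(4.4) = 5/47, f(5.6) = 5/53, f(6.8) = 5/59.
Sum = Δu · [f(2) + f(3.2) + f(4.4) + f(5.6) + f(6.8)].
Sum ≈ 0.660.

0.660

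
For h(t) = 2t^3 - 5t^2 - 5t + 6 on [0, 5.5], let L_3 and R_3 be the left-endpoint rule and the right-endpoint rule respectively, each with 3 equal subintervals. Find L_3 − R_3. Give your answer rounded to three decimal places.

L_3 ≈ 31.87963.
R_3 ≈ 314.21296.
L_3 − R_3 ≈ -282.333.

-282.333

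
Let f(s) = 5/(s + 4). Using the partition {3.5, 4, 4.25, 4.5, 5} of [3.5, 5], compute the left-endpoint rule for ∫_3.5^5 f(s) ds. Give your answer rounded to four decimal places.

Subinterval widths: 0.5, 0.25, 0.25, 0.5.
Left endpoints: 3.5, 4, 4.25, 4.5.
f(3.5) = 2/3, f(4) = 0.625, f(4.25) = 20/33, f(4.5) = 10/17.
Sum = Σ Δs_i · f(s_i).
Sum ≈ 0.9352.

0.9352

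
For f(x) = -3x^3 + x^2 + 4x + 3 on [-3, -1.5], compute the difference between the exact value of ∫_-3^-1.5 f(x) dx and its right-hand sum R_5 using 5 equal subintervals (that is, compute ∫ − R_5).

Exact integral: ∫_-3^-1.5 f(x) dx = 55.828125.
R_5 = 45.5625.
Error = 55.828125 − 45.5625 = 10.265625.

10.265625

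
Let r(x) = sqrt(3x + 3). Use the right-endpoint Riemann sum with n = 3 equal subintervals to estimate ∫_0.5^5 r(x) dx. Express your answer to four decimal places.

Δx = (5 − 0.5)/3 = 1.5.
Right endpoints: 2, 3.5, 5.
r(2) ≈ 3.0000, r(3.5) ≈ 3.6742, r(5) ≈ 4.2426.
Sum = Δx · [r(2) + r(3.5) + r(5)].
Sum ≈ 16.3753.

16.3753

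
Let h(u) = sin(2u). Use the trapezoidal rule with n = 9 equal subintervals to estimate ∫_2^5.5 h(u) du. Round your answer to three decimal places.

-0.312

Δu = (5.5 − 2)/9 = 7/18.
h(2) ≈ -0.757, h(43/18) ≈ -0.998, h(25/9) ≈ -0.665, h(19/6) ≈ 0.050, h(32/9) ≈ 0.737, h(71/18) ≈ 0.999, h(13/3) ≈ 0.688, h(85/18) ≈ -0.020, h(46/9) ≈ -0.716, h(5.5) ≈ -1.000.
T_9 = (Δu/2)·[h(u_0) + 2h(u_1) + ... + 2h(u_{8}) + h(u_9)].
Sum ≈ -0.312.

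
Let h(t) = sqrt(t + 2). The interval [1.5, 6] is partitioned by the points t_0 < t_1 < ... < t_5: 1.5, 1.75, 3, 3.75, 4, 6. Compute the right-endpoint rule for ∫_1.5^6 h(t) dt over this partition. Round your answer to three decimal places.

Subinterval widths: 0.25, 1.25, 0.75, 0.25, 2.
Right endpoints: 1.75, 3, 3.75, 4, 6.
h(1.75) ≈ 1.936, h(3) ≈ 2.236, h(3.75) ≈ 2.398, h(4) ≈ 2.449, h(6) ≈ 2.828.
Sum = Σ Δt_i · h(t_i).
Sum ≈ 11.347.

11.347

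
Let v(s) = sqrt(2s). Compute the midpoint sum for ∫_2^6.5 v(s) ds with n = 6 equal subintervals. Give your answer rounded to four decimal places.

Δs = (6.5 − 2)/6 = 0.75.
Midpoints: 2.375, 3.125, 3.875, 4.625, 5.375, 6.125.
v(2.375) ≈ 2.1794, v(3.125) ≈ 2.5000, v(3.875) ≈ 2.7839, v(4.625) ≈ 3.0414, v(5.375) ≈ 3.2787, v(6.125) ≈ 3.5000.
Sum = Δs · [v(2.375) + v(3.125) + v(3.875) + ...].
Sum ≈ 12.9626.

12.9626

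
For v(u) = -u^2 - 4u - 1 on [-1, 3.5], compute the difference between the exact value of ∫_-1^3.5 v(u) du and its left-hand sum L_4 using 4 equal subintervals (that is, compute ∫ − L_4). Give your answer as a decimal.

Exact integral: ∫_-1^3.5 v(u) du = -41.625.
L_4 = -26.12109375.
Error = -41.625 − (-26.12109375) = -15.50390625.

-15.50390625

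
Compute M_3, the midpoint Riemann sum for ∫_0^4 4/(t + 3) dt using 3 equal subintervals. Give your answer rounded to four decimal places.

3.3633

Δt = (4 − 0)/3 = 4/3.
Midpoints: 2/3, 2, 10/3.
f(2/3) = 12/11, f(2) = 0.8, f(10/3) = 12/19.
Sum = Δt · [f(2/3) + f(2) + f(10/3)].
Sum ≈ 3.3633.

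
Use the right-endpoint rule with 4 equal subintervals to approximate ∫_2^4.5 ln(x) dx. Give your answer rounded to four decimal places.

Δx = (4.5 − 2)/4 = 0.625.
Right endpoints: 2.625, 3.25, 3.875, 4.5.
f(2.625) ≈ 0.9651, f(3.25) ≈ 1.1787, f(3.875) ≈ 1.3545, f(4.5) ≈ 1.5041.
Sum = Δx · [f(2.625) + f(3.25) + f(3.875) + f(4.5)].
Sum ≈ 3.1265.

3.1265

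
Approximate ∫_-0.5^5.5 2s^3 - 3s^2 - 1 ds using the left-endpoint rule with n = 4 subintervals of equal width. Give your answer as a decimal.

129.75

Δs = (5.5 − (-0.5))/4 = 1.5.
Left endpoints: -0.5, 1, 2.5, 4.
f(-0.5) = -2, f(1) = -2, f(2.5) = 11.5, f(4) = 79.
Sum = Δs · [f(-0.5) + f(1) + f(2.5) + f(4)].
Sum = 129.75.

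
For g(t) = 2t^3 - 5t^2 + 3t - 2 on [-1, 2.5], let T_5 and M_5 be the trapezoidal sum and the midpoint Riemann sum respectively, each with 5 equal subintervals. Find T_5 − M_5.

T_5 = -7.945.
M_5 = -7.730625.
T_5 − M_5 = -0.214375.

-0.214375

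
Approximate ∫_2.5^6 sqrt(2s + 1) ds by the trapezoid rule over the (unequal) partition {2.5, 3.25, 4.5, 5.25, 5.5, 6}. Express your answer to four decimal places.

10.7155

Subinterval widths: 0.75, 1.25, 0.75, 0.25, 0.5.
f(2.5) ≈ 2.4495, f(3.25) ≈ 2.7386, f(4.5) ≈ 3.1623, f(5.25) ≈ 3.3912, f(5.5) ≈ 3.4641, f(6) ≈ 3.6056.
On each subinterval the trapezoid contributes (Δs_i/2)·[f(s_{i-1}) + f(s_i)].
Sum ≈ 10.7155.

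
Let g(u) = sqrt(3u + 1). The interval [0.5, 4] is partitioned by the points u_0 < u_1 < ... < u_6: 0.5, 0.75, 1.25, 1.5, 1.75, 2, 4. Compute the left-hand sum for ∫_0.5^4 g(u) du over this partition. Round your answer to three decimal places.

Subinterval widths: 0.25, 0.5, 0.25, 0.25, 0.25, 2.
Left endpoints: 0.5, 0.75, 1.25, 1.5, 1.75, 2.
g(0.5) ≈ 1.581, g(0.75) ≈ 1.803, g(1.25) ≈ 2.179, g(1.5) ≈ 2.345, g(1.75) ≈ 2.500, g(2) ≈ 2.646.
Sum = Σ Δu_i · g(u_i).
Sum ≈ 8.344.

8.344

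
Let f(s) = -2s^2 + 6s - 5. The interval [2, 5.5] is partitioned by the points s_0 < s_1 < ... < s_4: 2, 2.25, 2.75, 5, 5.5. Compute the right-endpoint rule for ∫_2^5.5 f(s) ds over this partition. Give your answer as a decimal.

Subinterval widths: 0.25, 0.5, 2.25, 0.5.
Right endpoints: 2.25, 2.75, 5, 5.5.
f(2.25) = -1.625, f(2.75) = -3.625, f(5) = -25, f(5.5) = -32.5.
Sum = Σ Δs_i · f(s_i).
Sum = -74.71875.

-74.71875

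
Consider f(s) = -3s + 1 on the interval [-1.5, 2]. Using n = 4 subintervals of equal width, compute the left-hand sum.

5.46875

Δs = (2 − (-1.5))/4 = 0.875.
Left endpoints: -1.5, -0.625, 0.25, 1.125.
f(-1.5) = 5.5, f(-0.625) = 2.875, f(0.25) = 0.25, f(1.125) = -2.375.
Sum = Δs · [f(-1.5) + f(-0.625) + f(0.25) + f(1.125)].
Sum = 5.46875.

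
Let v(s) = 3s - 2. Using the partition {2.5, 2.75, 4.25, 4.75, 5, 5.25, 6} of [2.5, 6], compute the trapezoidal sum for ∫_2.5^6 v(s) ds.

37.625

Subinterval widths: 0.25, 1.5, 0.5, 0.25, 0.25, 0.75.
v(2.5) = 5.5, v(2.75) = 6.25, v(4.25) = 10.75, v(4.75) = 12.25, v(5) = 13, v(5.25) = 13.75, v(6) = 16.
On each subinterval the trapezoid contributes (Δs_i/2)·[v(s_{i-1}) + v(s_i)].
Sum = 37.625.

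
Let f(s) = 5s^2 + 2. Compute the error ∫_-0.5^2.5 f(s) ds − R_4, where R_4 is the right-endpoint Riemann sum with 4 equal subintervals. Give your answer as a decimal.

-12.65625

Exact integral: ∫_-0.5^2.5 f(s) ds = 32.25.
R_4 = 44.90625.
Error = 32.25 − 44.90625 = -12.65625.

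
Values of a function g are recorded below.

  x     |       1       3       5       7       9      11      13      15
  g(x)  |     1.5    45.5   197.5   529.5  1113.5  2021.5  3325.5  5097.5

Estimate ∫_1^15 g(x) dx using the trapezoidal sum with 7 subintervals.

Δx = 2.
T_7 = (2/2)·[1.5 + 2·45.5 + 2·197.5 + 2·529.5 + 2·1113.5 + 2·2021.5 + 2·3325.5 + 5097.5] = 19565.

19565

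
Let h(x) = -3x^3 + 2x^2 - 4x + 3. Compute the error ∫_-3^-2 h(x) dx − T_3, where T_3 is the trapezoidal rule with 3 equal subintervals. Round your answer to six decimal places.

Exact integral: ∫_-3^-2 h(x) dx ≈ 74.41666667.
T_3 ≈ 74.87037037.
Error ≈ 74.41666667 − 74.87037037 ≈ -0.453704.

-0.453704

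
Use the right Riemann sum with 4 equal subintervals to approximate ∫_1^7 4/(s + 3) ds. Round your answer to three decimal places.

Δs = (7 − 1)/4 = 1.5.
Right endpoints: 2.5, 4, 5.5, 7.
f(2.5) = 8/11, f(4) = 4/7, f(5.5) = 8/17, f(7) = 0.4.
Sum = Δs · [f(2.5) + f(4) + f(5.5) + f(7)].
Sum ≈ 3.254.

3.254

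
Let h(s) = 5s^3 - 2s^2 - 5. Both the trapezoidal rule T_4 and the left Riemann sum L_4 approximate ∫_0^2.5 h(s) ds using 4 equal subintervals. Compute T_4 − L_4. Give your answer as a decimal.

T_4 ≈ 28.6376953.
L_4 ≈ 8.1298828.
T_4 − L_4 = 20.5078125.

20.5078125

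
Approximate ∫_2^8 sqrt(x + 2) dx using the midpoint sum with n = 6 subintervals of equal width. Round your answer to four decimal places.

Δx = (8 − 2)/6 = 1.
Midpoints: 2.5, 3.5, 4.5, 5.5, 6.5, 7.5.
f(2.5) ≈ 2.1213, f(3.5) ≈ 2.3452, f(4.5) ≈ 2.5495, f(5.5) ≈ 2.7386, f(6.5) ≈ 2.9155, f(7.5) ≈ 3.0822.
Sum = Δx · [f(2.5) + f(3.5) + f(4.5) + ...].
Sum ≈ 15.7523.

15.7523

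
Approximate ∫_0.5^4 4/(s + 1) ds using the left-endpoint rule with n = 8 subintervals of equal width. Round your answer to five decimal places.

Δs = (4 − 0.5)/8 = 0.4375.
Left endpoints: 0.5, 0.9375, 1.375, 1.8125, 2.25, 2.6875, 3.125, 3.5625.
f(0.5) = 8/3, f(0.9375) = 64/31, f(1.375) = 32/19, f(1.8125) = 64/45, f(2.25) = 16/13, f(2.6875) = 64/59, f(3.125) = 32/33, f(3.5625) = 64/73.
Sum = Δs · [f(0.5) + f(0.9375) + f(1.375) + ...].
Sum ≈ 5.24980.

5.24980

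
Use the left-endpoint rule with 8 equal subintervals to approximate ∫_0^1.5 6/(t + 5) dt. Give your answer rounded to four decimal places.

Δt = (1.5 − 0)/8 = 0.1875.
Left endpoints: 0, 0.1875, 0.375, 0.5625, 0.75, 0.9375, 1.125, 1.3125.
f(0) = 1.2, f(0.1875) = 96/83, f(0.375) = 48/43, f(0.5625) = 96/89, f(0.75) = 24/23, f(0.9375) = 96/95, f(1.125) = 48/49, f(1.3125) = 96/101.
Sum = Δt · [f(0) + f(0.1875) + f(0.375) + ...].
Sum ≈ 1.6004.

1.6004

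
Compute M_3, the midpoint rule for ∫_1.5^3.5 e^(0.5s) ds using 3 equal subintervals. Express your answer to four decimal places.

7.2416

Δs = (3.5 − 1.5)/3 = 2/3.
Midpoints: 11/6, 2.5, 19/6.
f(11/6) ≈ 2.5009, f(2.5) ≈ 3.4903, f(19/6) ≈ 4.8712.
Sum = Δs · [f(11/6) + f(2.5) + f(19/6)].
Sum ≈ 7.2416.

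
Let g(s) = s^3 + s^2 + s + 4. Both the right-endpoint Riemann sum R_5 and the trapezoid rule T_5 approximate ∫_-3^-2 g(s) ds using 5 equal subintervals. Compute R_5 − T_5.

R_5 = -6.96.
T_5 = -8.46.
R_5 − T_5 = 1.5.

1.5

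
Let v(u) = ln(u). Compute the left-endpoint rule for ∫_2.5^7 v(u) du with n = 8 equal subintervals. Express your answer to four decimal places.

6.5343

Δu = (7 − 2.5)/8 = 0.5625.
Left endpoints: 2.5, 3.0625, 3.625, 4.1875, 4.75, 5.3125, 5.875, 6.4375.
v(2.5) ≈ 0.9163, v(3.0625) ≈ 1.1192, v(3.625) ≈ 1.2879, v(4.1875) ≈ 1.4321, v(4.75) ≈ 1.5581, v(5.3125) ≈ 1.6701, v(5.875) ≈ 1.7707, v(6.4375) ≈ 1.8621.
Sum = Δu · [v(2.5) + v(3.0625) + v(3.625) + ...].
Sum ≈ 6.5343.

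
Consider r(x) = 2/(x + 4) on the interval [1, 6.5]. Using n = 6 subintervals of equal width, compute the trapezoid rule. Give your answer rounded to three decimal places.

1.488

Δx = (6.5 − 1)/6 = 11/12.
r(1) = 0.4, r(23/12) = 24/71, r(17/6) = 12/41, r(3.75) = 8/31, r(14/3) = 3/13, r(67/12) = 24/115, r(6.5) = 4/21.
T_6 = (Δx/2)·[r(x_0) + 2r(x_1) + ... + 2r(x_{5}) + r(x_6)].
Sum ≈ 1.488.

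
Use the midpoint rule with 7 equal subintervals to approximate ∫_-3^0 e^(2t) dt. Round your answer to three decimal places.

0.484

Δt = (0 − (-3))/7 = 3/7.
Midpoints: -39/14, -33/14, -27/14, -1.5, -15/14, -9/14, -3/14.
f(-39/14) ≈ 0.004, f(-33/14) ≈ 0.009, f(-27/14) ≈ 0.021, f(-1.5) ≈ 0.050, f(-15/14) ≈ 0.117, f(-9/14) ≈ 0.276, f(-3/14) ≈ 0.651.
Sum = Δt · [f(-39/14) + f(-33/14) + f(-27/14) + ...].
Sum ≈ 0.484.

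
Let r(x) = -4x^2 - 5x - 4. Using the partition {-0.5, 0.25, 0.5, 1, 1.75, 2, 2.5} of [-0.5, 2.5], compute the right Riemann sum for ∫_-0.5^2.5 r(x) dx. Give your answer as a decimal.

-59.5

Subinterval widths: 0.75, 0.25, 0.5, 0.75, 0.25, 0.5.
Right endpoints: 0.25, 0.5, 1, 1.75, 2, 2.5.
r(0.25) = -5.5, r(0.5) = -7.5, r(1) = -13, r(1.75) = -25, r(2) = -30, r(2.5) = -41.5.
Sum = Σ Δx_i · r(x_i).
Sum = -59.5.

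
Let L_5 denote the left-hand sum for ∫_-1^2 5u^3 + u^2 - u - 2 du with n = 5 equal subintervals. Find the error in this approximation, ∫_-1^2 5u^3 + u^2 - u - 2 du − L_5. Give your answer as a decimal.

Exact integral: ∫_-1^2 f(u) du = 14.25.
L_5 = 2.28.
Error = 14.25 − 2.28 = 11.97.

11.97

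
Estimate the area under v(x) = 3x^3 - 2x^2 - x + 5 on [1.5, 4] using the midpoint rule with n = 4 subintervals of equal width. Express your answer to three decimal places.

151.560

Δx = (4 − 1.5)/4 = 0.625.
Midpoints: 1.8125, 2.4375, 3.0625, 3.6875.
v(1.8125) = 59311/4096, v(2.4375) = 139781/4096, v(3.0625) = 284051/4096, v(3.6875) = 510121/4096.
Sum = Δx · [v(1.8125) + v(2.4375) + v(3.0625) + v(3.6875)].
Sum ≈ 151.560.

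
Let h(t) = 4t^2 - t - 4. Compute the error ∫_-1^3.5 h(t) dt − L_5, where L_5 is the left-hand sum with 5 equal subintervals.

15.795

Exact integral: ∫_-1^3.5 h(t) dt = 34.875.
L_5 = 19.08.
Error = 34.875 − 19.08 = 15.795.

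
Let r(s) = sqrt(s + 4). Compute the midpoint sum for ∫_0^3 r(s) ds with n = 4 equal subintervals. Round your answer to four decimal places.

Δs = (3 − 0)/4 = 0.75.
Midpoints: 0.375, 1.125, 1.875, 2.625.
r(0.375) ≈ 2.0917, r(1.125) ≈ 2.2638, r(1.875) ≈ 2.4238, r(2.625) ≈ 2.5739.
Sum = Δs · [r(0.375) + r(1.125) + r(1.875) + r(2.625)].
Sum ≈ 7.0149.

7.0149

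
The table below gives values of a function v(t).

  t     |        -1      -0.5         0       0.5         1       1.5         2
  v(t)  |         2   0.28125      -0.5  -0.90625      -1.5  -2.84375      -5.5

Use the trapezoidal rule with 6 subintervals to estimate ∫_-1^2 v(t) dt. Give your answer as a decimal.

-3.609375

Δt = 0.5.
T_6 = (0.5/2)·[2 + 2·0.28125 + 2·(-0.5) + 2·(-0.90625) + 2·(-1.5) + 2·(-2.84375) + (-5.5)] = -3.609375.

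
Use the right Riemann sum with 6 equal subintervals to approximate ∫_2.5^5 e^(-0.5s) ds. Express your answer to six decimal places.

Δs = (5 − 2.5)/6 = 5/12.
Right endpoints: 35/12, 10/3, 3.75, 25/6, 55/12, 5.
f(35/12) ≈ 0.232624, f(10/3) ≈ 0.188876, f(3.75) ≈ 0.153355, f(25/6) ≈ 0.124514, f(55/12) ≈ 0.101098, f(5) ≈ 0.082085.
Sum = Δs · [f(35/12) + f(10/3) + f(3.75) + ...].
Sum ≈ 0.367730.

0.367730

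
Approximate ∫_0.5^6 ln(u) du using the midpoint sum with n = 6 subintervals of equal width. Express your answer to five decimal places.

Δu = (6 − 0.5)/6 = 11/12.
Midpoints: 23/24, 1.875, 67/24, 89/24, 4.625, 133/24.
f(23/24) ≈ -0.04256, f(1.875) ≈ 0.62861, f(67/24) ≈ 1.02664, f(89/24) ≈ 1.31058, f(4.625) ≈ 1.53148, f(133/24) ≈ 1.71230.
Sum = Δu · [f(23/24) + f(1.875) + f(67/24) + ...].
Sum ≈ 5.65312.

5.65312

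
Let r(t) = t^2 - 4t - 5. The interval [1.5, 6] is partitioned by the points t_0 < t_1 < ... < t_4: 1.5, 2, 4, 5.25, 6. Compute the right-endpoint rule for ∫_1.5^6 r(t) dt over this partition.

-7.296875

Subinterval widths: 0.5, 2, 1.25, 0.75.
Right endpoints: 2, 4, 5.25, 6.
r(2) = -9, r(4) = -5, r(5.25) = 1.5625, r(6) = 7.
Sum = Σ Δt_i · r(t_i).
Sum = -7.296875.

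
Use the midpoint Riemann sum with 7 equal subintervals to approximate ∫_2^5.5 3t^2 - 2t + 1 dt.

Δt = (5.5 − 2)/7 = 0.5.
Midpoints: 2.25, 2.75, 3.25, 3.75, 4.25, 4.75, 5.25.
f(2.25) = 11.6875, f(2.75) = 18.1875, f(3.25) = 26.1875, f(3.75) = 35.6875, f(4.25) = 46.6875, f(4.75) = 59.1875, f(5.25) = 73.1875.
Sum = Δt · [f(2.25) + f(2.75) + f(3.25) + ...].
Sum = 135.40625.

135.40625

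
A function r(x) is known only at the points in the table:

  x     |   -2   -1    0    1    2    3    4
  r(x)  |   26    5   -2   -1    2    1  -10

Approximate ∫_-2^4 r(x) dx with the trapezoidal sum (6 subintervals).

Δx = 1.
T_6 = (1/2)·[26 + 2·5 + 2·(-2) + 2·(-1) + 2·2 + 2·1 + (-10)] = 13.

13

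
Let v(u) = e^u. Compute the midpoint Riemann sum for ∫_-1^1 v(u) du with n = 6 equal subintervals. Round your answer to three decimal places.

Δu = (1 − (-1))/6 = 1/3.
Midpoints: -5/6, -0.5, -1/6, 1/6, 0.5, 5/6.
v(-5/6) ≈ 0.435, v(-0.5) ≈ 0.607, v(-1/6) ≈ 0.846, v(1/6) ≈ 1.181, v(0.5) ≈ 1.649, v(5/6) ≈ 2.301.
Sum = Δu · [v(-5/6) + v(-0.5) + v(-1/6) + ...].
Sum ≈ 2.340.

2.340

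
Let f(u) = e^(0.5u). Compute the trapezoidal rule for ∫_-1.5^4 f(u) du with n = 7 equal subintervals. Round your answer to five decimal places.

14.01084

Δu = (4 − (-1.5))/7 = 11/14.
f(-1.5) ≈ 0.47237, f(-5/7) ≈ 0.69967, f(1/14) ≈ 1.03636, f(6/7) ≈ 1.53506, f(23/14) ≈ 2.27375, f(17/7) ≈ 3.36789, f(45/14) ≈ 4.98854, f(4) ≈ 7.38906.
T_7 = (Δu/2)·[f(u_0) + 2f(u_1) + ... + 2f(u_{6}) + f(u_7)].
Sum ≈ 14.01084.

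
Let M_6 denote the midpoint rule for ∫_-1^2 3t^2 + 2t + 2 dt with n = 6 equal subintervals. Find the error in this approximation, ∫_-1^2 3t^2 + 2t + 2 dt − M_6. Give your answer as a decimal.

Exact integral: ∫_-1^2 f(t) dt = 18.
M_6 = 17.8125.
Error = 18 − 17.8125 = 0.1875.

0.1875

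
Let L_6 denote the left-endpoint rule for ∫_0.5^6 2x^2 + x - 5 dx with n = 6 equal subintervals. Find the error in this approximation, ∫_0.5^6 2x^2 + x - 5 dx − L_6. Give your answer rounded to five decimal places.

33.75116

Exact integral: ∫_0.5^6 f(x) dx ≈ 134.2916667.
L_6 ≈ 100.5405093.
Error ≈ 134.2916667 − 100.5405093 ≈ 33.75116.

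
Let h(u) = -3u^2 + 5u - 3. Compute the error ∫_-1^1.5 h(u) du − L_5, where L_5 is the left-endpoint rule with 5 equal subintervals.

2.5

Exact integral: ∫_-1^1.5 h(u) du = -8.75.
L_5 = -11.25.
Error = -8.75 − (-11.25) = 2.5.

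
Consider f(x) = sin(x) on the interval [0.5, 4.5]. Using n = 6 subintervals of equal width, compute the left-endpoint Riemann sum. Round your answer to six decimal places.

1.533418

Δx = (4.5 − 0.5)/6 = 2/3.
Left endpoints: 0.5, 7/6, 11/6, 2.5, 19/6, 23/6.
f(0.5) ≈ 0.479426, f(7/6) ≈ 0.919445, f(11/6) ≈ 0.965735, f(2.5) ≈ 0.598472, f(19/6) ≈ -0.025071, f(23/6) ≈ -0.637879.
Sum = Δx · [f(0.5) + f(7/6) + f(11/6) + ...].
Sum ≈ 1.533418.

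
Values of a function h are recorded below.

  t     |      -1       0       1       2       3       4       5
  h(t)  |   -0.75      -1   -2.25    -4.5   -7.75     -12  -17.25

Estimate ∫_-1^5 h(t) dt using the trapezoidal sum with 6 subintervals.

-36.5

Δt = 1.
T_6 = (1/2)·[(-0.75) + 2·(-1) + 2·(-2.25) + 2·(-4.5) + 2·(-7.75) + 2·(-12) + (-17.25)] = -36.5.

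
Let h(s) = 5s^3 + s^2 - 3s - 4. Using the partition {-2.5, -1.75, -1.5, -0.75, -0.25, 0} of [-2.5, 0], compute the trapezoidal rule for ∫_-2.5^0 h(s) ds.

-47.73046875

Subinterval widths: 0.75, 0.25, 0.75, 0.5, 0.25.
h(-2.5) = -68.375, h(-1.75) = -22.484375, h(-1.5) = -14.125, h(-0.75) = -3.296875, h(-0.25) = -3.265625, h(0) = -4.
On each subinterval the trapezoid contributes (Δs_i/2)·[h(s_{i-1}) + h(s_i)].
Sum = -47.73046875.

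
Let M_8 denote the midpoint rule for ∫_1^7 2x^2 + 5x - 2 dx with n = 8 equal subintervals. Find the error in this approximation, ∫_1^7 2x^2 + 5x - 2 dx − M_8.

Exact integral: ∫_1^7 f(x) dx = 336.
M_8 = 335.4375.
Error = 336 − 335.4375 = 0.5625.

0.5625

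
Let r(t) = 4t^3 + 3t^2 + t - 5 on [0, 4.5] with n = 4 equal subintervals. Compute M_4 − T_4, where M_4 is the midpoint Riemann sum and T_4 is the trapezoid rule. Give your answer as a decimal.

M_4 = 474.57421875.
T_4 = 517.2890625.
M_4 − T_4 = -42.71484375.

-42.71484375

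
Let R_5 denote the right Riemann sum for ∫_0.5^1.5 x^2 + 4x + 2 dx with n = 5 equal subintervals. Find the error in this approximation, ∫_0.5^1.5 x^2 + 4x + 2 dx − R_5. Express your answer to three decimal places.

-0.607

Exact integral: ∫_0.5^1.5 f(x) dx ≈ 7.08333.
R_5 = 7.69.
Error ≈ 7.08333 − 7.69 ≈ -0.607.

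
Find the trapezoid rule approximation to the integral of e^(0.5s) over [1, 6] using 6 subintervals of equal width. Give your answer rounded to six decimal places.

Δs = (6 − 1)/6 = 5/6.
f(1) ≈ 1.648721, f(11/6) ≈ 2.500940, f(8/3) ≈ 3.793668, f(3.5) ≈ 5.754603, f(13/3) ≈ 8.729138, f(31/6) ≈ 13.241202, f(6) ≈ 20.085537.
T_6 = (Δs/2)·[f(s_0) + 2f(s_1) + ... + 2f(s_{5}) + f(s_6)].
Sum ≈ 37.405567.

37.405567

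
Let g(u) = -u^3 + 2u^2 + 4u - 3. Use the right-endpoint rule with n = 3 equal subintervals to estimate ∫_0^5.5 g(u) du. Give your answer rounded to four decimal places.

-169.9907

Δu = (5.5 − 0)/3 = 11/6.
Right endpoints: 11/6, 11/3, 5.5.
g(11/6) = 1057/216, g(11/3) = -290/27, g(5.5) = -86.875.
Sum = Δu · [g(11/6) + g(11/3) + g(5.5)].
Sum ≈ -169.9907.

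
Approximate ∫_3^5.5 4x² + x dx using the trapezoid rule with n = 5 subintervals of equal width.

Δx = (5.5 − 3)/5 = 0.5.
f(3) = 39, f(3.5) = 52.5, f(4) = 68, f(4.5) = 85.5, f(5) = 105, f(5.5) = 126.5.
T_5 = (Δx/2)·[f(x_0) + 2f(x_1) + ... + 2f(x_{4}) + f(x_5)].
Sum = 196.875.

196.875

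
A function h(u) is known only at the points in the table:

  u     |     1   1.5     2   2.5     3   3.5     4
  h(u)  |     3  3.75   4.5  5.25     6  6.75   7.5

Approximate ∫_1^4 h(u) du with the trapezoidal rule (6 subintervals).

15.75

Δu = 0.5.
T_6 = (0.5/2)·[3 + 2·3.75 + 2·4.5 + 2·5.25 + 2·6 + 2·6.75 + 7.5] = 15.75.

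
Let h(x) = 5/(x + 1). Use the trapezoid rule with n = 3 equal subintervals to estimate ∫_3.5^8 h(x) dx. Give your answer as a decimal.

Δx = (8 − 3.5)/3 = 1.5.
h(3.5) = 10/9, h(5) = 5/6, h(6.5) = 2/3, h(8) = 5/9.
T_3 = (Δx/2)·[h(x_0) + 2h(x_1) + 2h(x_2) + h(x_3)].
Sum = 3.5.

3.5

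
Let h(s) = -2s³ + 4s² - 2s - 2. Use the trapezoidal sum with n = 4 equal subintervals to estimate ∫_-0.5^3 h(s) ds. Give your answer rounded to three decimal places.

Δs = (3 − (-0.5))/4 = 0.875.
h(-0.5) = 0.25, h(0.375) = -2.29296875, h(1.25) = -2.15625, h(2.125) = -7.37890625, h(3) = -26.
T_4 = (Δs/2)·[h(s_0) + 2h(s_1) + 2h(s_2) + 2h(s_3) + h(s_4)].
Sum ≈ -21.615.

-21.615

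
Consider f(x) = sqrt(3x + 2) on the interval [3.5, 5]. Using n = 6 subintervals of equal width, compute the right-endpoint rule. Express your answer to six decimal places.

Δx = (5 − 3.5)/6 = 0.25.
Right endpoints: 3.75, 4, 4.25, 4.5, 4.75, 5.
f(3.75) ≈ 3.640055, f(4) ≈ 3.741657, f(4.25) ≈ 3.840573, f(4.5) ≈ 3.937004, f(4.75) ≈ 4.031129, f(5) ≈ 4.123106.
Sum = Δx · [f(3.75) + f(4) + f(4.25) + ...].
Sum ≈ 5.828381.

5.828381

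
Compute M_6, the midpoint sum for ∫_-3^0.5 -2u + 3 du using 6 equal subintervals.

Δu = (0.5 − (-3))/6 = 7/12.
Midpoints: -65/24, -2.125, -37/24, -23/24, -0.375, 5/24.
f(-65/24) = 101/12, f(-2.125) = 7.25, f(-37/24) = 73/12, f(-23/24) = 59/12, f(-0.375) = 3.75, f(5/24) = 31/12.
Sum = Δu · [f(-65/24) + f(-2.125) + f(-37/24) + ...].
Sum = 19.25.

19.25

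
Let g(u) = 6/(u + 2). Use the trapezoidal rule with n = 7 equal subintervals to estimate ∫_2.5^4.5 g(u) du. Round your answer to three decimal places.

2.207

Δu = (4.5 − 2.5)/7 = 2/7.
g(2.5) = 4/3, g(39/14) = 84/67, g(43/14) = 84/71, g(47/14) = 1.12, g(51/14) = 84/79, g(55/14) = 84/83, g(59/14) = 28/29, g(4.5) = 12/13.
T_7 = (Δu/2)·[g(u_0) + 2g(u_1) + ... + 2g(u_{6}) + g(u_7)].
Sum ≈ 2.207.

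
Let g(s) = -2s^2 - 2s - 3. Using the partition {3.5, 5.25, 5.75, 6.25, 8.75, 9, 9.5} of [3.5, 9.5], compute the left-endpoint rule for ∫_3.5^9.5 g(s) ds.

Subinterval widths: 1.75, 0.5, 0.5, 2.5, 0.25, 0.5.
Left endpoints: 3.5, 5.25, 5.75, 6.25, 8.75, 9.
g(3.5) = -34.5, g(5.25) = -68.625, g(5.75) = -80.625, g(6.25) = -93.625, g(8.75) = -173.625, g(9) = -183.
Sum = Σ Δs_i · g(s_i).
Sum = -503.96875.

-503.96875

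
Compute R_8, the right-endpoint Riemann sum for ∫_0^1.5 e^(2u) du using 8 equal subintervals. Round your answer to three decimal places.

Δu = (1.5 − 0)/8 = 0.1875.
Right endpoints: 0.1875, 0.375, 0.5625, 0.75, 0.9375, 1.125, 1.3125, 1.5.
f(0.1875) ≈ 1.455, f(0.375) ≈ 2.117, f(0.5625) ≈ 3.080, f(0.75) ≈ 4.482, f(0.9375) ≈ 6.521, f(1.125) ≈ 9.488, f(1.3125) ≈ 13.805, f(1.5) ≈ 20.086.
Sum = Δu · [f(0.1875) + f(0.375) + f(0.5625) + ...].
Sum ≈ 11.444.

11.444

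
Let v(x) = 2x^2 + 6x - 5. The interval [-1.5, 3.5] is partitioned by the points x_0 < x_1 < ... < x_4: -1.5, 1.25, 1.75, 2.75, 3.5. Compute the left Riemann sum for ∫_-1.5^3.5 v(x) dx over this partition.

Subinterval widths: 2.75, 0.5, 1, 0.75.
Left endpoints: -1.5, 1.25, 1.75, 2.75.
v(-1.5) = -9.5, v(1.25) = 5.625, v(1.75) = 11.625, v(2.75) = 26.625.
Sum = Σ Δx_i · v(x_i).
Sum = 8.28125.

8.28125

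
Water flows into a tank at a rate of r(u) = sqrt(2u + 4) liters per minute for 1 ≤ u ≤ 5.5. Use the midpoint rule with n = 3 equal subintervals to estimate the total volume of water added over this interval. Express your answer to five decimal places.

Δu = (5.5 − 1)/3 = 1.5.
Midpoints: 1.75, 3.25, 4.75.
r(1.75) ≈ 2.73861, r(3.25) ≈ 3.24037, r(4.75) ≈ 3.67423.
Sum = Δu · [r(1.75) + r(3.25) + r(4.75)].
Sum ≈ 14.47983.

14.47983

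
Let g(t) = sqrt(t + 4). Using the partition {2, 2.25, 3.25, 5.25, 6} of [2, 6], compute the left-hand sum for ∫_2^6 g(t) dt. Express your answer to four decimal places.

Subinterval widths: 0.25, 1, 2, 0.75.
Left endpoints: 2, 2.25, 3.25, 5.25.
g(2) ≈ 2.4495, g(2.25) ≈ 2.5000, g(3.25) ≈ 2.6926, g(5.25) ≈ 3.0414.
Sum = Σ Δt_i · g(t_i).
Sum ≈ 10.7786.

10.7786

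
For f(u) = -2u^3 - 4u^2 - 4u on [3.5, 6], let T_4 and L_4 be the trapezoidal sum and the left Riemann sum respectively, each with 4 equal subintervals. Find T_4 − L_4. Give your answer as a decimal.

T_4 ≈ -856.591797.
L_4 ≈ -715.576172.
T_4 − L_4 = -141.015625.

-141.015625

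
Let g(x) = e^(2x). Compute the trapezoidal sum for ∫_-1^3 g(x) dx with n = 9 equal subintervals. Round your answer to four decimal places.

214.7523

Δx = (3 − (-1))/9 = 4/9.
g(-1) ≈ 0.1353, g(-5/9) ≈ 0.3292, g(-1/9) ≈ 0.8007, g(1/3) ≈ 1.9477, g(7/9) ≈ 4.7377, g(11/9) ≈ 11.5241, g(5/3) ≈ 28.0316, g(19/9) ≈ 68.1848, g(23/9) ≈ 165.8545, g(3) ≈ 403.4288.
T_9 = (Δx/2)·[g(x_0) + 2g(x_1) + ... + 2g(x_{8}) + g(x_9)].
Sum ≈ 214.7523.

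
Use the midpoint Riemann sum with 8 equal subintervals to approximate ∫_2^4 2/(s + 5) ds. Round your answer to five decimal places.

Δs = (4 − 2)/8 = 0.25.
Midpoints: 2.125, 2.375, 2.625, 2.875, 3.125, 3.375, 3.625, 3.875.
f(2.125) = 16/57, f(2.375) = 16/59, f(2.625) = 16/61, f(2.875) = 16/63, f(3.125) = 16/65, f(3.375) = 16/67, f(3.625) = 16/69, f(3.875) = 16/71.
Sum = Δs · [f(2.125) + f(2.375) + f(2.625) + ...].
Sum ≈ 0.50259.

0.50259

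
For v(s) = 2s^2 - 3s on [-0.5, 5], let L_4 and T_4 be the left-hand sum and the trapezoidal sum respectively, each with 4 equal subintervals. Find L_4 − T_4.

-22.6875

L_4 = 27.0703125.
T_4 = 49.7578125.
L_4 − T_4 = -22.6875.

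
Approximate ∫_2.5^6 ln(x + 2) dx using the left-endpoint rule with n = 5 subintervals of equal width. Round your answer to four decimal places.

Δx = (6 − 2.5)/5 = 0.7.
Left endpoints: 2.5, 3.2, 3.9, 4.6, 5.3.
f(2.5) ≈ 1.5041, f(3.2) ≈ 1.6487, f(3.9) ≈ 1.7750, f(4.6) ≈ 1.8871, f(5.3) ≈ 1.9879.
Sum = Δx · [f(2.5) + f(3.2) + f(3.9) + f(4.6) + f(5.3)].
Sum ≈ 6.1618.

6.1618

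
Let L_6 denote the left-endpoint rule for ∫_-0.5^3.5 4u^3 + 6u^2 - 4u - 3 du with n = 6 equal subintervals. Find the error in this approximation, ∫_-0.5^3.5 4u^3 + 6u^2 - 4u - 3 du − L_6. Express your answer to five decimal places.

68.88889

Exact integral: ∫_-0.5^3.5 f(u) du = 200.
L_6 ≈ 131.1111111.
Error ≈ 200 − 131.1111111 ≈ 68.88889.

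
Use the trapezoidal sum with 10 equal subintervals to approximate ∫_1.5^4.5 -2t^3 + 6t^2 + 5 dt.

Δt = (4.5 − 1.5)/10 = 0.3.
f(1.5) = 11.75, f(1.8) = 12.776, f(2.1) = 12.938, f(2.4) = 11.912, f(2.7) = 9.374, f(3) = 5, f(3.3) = -1.534, f(3.6) = -10.552, f(3.9) = -22.378, f(4.2) = -37.336, f(4.5) = -55.75.
T_10 = (Δt/2)·[f(t_0) + 2f(t_1) + ... + 2f(t_{9}) + f(t_10)].
Sum = -12.54.

-12.54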